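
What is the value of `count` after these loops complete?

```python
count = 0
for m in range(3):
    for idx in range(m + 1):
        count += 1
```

Triangle: 1 + 2 + ... + 3
`count` takes the values: 0 → 1 → 2 → 3 → 4 → 5 → 6

Answer: 6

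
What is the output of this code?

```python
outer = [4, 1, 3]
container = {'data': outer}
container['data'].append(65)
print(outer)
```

Key concept: dict holds reference to list.
Step by step:
`outer = [4, 1, 3]` → outer = [4, 1, 3]
`container = {'data': outer}` → container = {'data': [4, 1, 3]}
`container['data'].append(65)` → outer = [4, 1, 3, 65]; container = {'data': [4, 1, 3, 65]}
`print(outer)` → prints [4, 1, 3, 65]

Answer: [4, 1, 3, 65]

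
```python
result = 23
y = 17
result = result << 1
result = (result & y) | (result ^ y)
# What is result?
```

Trace:
`result = 23` → result = 23
`y = 17` → y = 17
`result = result << 1` → result = 46
`result = (result & y) | (result ^ y)` → result = 63
So result = 63

Answer: 63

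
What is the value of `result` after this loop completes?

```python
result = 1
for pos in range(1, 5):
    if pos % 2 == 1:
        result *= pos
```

Product of odd numbers 1 to 4
`result` takes the values: 1 → 3

Answer: 3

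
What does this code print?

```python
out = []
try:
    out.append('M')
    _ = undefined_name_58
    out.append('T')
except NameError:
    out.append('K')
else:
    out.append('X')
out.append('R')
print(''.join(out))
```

Execution trace: 'M' (try body) → 'K' (except NameError) → 'R' (after the try/except). Output: MKR

Answer: MKR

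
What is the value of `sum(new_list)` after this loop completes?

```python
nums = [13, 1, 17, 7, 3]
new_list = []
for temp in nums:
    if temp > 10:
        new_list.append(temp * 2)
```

Sum of doubled values > 10
`new_list` takes the values: [] → [26] → [26, 34]
So `sum(new_list)` = 60

Answer: 60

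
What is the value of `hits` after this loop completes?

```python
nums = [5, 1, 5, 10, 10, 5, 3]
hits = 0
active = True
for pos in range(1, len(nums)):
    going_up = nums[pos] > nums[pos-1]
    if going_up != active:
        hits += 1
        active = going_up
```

Count direction changes in [5, 1, 5, 10, 10, 5, 3]
`hits` takes the values: 0 → 1 → 2 → 3

Answer: 3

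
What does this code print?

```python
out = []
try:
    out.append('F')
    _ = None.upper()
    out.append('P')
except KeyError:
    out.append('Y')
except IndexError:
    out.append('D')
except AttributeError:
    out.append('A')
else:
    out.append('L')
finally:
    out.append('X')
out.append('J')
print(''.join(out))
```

Execution trace: 'F' (try body) → 'A' (except AttributeError) → 'X' (finally) → 'J' (after the try/except). Output: FAXJ

Answer: FAXJ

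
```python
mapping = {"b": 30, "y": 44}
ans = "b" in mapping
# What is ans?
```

Trace:
`mapping = {"b": 30, "y": 44}` → mapping = {'b': 30, 'y': 44}
`ans = "b" in mapping` → ans = True
So ans = True

Answer: True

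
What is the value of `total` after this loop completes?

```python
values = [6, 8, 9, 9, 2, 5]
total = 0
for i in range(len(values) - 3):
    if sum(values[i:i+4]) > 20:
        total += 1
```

Count windows with sum > 20
`total` takes the values: 0 → 1 → 2 → 3

Answer: 3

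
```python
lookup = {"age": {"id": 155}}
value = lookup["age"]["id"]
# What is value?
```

Trace:
`lookup = {"age": {"id": 155}}` → lookup = {'age': {'id': 155}}
`value = lookup["age"]["id"]` → value = 155
So value = 155

Answer: 155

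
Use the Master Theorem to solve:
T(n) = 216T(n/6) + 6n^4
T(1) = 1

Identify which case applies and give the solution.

a=216, b=6, f(n)=6n^4. log_6(216) = 3. Since c=4 > 3 and the regularity condition holds (216(n/6)^4 = (216/6^4)n^4 with 216/6^4 < 1), Case 3 applies: T(n) = Θ(f(n)) = O(n^4).

Answer: O(n^4) - Case 3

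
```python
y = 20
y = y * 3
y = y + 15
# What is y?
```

Trace:
`y = 20` → y = 20
`y = y * 3` → y = 60
`y = y + 15` → y = 75
So y = 75

Answer: 75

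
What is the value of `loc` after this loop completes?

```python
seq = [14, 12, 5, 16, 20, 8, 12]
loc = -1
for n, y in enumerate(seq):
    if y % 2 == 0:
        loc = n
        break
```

First even number index in [14, 12, 5, 16, 20, 8, 12]
`loc` takes the values: -1 → 0

Answer: 0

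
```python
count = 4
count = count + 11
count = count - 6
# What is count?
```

Trace:
`count = 4` → count = 4
`count = count + 11` → count = 15
`count = count - 6` → count = 9
So count = 9

Answer: 9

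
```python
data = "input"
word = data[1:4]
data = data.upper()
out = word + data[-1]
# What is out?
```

Trace:
`data = "input"` → data = 'input'
`word = data[1:4]` → word = 'npu'
`data = data.upper()` → data = 'INPUT'
`out = word + data[-1]` → out = 'npuT'
So out = 'npuT'

Answer: 'npuT'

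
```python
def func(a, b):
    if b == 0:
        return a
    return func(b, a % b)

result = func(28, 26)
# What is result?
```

func(28, 26) -> func(26, 2) -> func(2, 0) -> 2

Answer: 2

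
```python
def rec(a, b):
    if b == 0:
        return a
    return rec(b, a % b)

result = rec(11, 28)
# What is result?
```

rec(11, 28) -> rec(28, 11) -> rec(11, 6) -> rec(6, 5) -> rec(5, 1) -> rec(1, 0) -> 1

Answer: 1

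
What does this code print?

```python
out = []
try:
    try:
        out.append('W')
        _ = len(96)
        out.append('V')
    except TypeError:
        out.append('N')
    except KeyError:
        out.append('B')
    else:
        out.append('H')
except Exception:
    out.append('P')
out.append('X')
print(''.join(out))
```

Execution trace: 'W' (inner try body) → 'N' (inner except TypeError) → 'X' (after the try/except). Output: WNX

Answer: WNX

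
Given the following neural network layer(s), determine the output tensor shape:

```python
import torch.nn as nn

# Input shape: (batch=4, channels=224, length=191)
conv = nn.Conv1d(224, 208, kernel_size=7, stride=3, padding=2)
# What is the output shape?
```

Input: (4, 224, 191) -> Output: (4, 208, 63)

Answer: (4, 208, 63)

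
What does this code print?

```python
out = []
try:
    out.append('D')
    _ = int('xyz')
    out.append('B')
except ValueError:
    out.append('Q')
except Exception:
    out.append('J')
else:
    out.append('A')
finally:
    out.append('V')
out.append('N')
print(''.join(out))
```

Execution trace: 'D' (try body) → 'Q' (except ValueError) → 'V' (finally) → 'N' (after the try/except). Output: DQVN

Answer: DQVN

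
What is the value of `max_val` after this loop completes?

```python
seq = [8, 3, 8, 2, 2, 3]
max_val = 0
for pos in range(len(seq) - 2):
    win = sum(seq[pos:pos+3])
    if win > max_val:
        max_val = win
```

Max sum of 3-element window in [8, 3, 8, 2, 2, 3]
`max_val` takes the values: 0 → 19

Answer: 19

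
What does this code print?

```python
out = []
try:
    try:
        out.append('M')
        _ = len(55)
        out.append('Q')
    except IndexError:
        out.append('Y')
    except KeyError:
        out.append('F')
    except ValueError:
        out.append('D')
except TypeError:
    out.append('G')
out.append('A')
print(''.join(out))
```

Execution trace: 'M' (try body) → 'G' (outer except TypeError) → 'A' (after the try/except). Output: MGA

Answer: MGA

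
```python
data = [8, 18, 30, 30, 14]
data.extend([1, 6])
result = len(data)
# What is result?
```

Trace:
`data = [8, 18, 30, 30, 14]` → data = [8, 18, 30, 30, 14]
`data.extend([1, 6])` → data = [8, 18, 30, 30, 14, 1, 6]
`result = len(data)` → result = 7
So result = 7

Answer: 7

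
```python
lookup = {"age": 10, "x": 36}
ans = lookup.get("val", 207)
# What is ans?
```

Trace:
`lookup = {"age": 10, "x": 36}` → lookup = {'age': 10, 'x': 36}
`ans = lookup.get("val", 207)` → ans = 207
So ans = 207

Answer: 207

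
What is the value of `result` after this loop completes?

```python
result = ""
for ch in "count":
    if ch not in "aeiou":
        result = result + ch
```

Remove vowels from 'count'
`result` takes the values: "" → "c" → "cn" → "cnt"

Answer: "cnt"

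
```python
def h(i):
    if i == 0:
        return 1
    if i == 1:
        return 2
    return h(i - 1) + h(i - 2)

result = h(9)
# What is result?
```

Build up from base cases: h(0)=1, h(1)=2, h(2)=3, h(3)=5, h(4)=8, h(5)=13, h(6)=21, ..., h(9)=89

Answer: 89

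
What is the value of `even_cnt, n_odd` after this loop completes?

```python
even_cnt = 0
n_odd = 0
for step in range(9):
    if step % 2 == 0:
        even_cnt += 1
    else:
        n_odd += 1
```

Count evens and odds in range(9)
`even_cnt, n_odd` takes the values: (0, 0) → (1, 0) → (1, 1) → (2, 1) → (2, 2) → (3, 2) → (3, 3) → (4, 3) → (4, 4) → (5, 4)

Answer: 5, 4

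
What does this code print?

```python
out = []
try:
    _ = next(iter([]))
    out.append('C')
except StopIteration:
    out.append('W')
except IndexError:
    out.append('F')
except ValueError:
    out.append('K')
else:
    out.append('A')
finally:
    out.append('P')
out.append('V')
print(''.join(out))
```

Execution trace: 'W' (except StopIteration) → 'P' (finally) → 'V' (after the try/except). Output: WPV

Answer: WPV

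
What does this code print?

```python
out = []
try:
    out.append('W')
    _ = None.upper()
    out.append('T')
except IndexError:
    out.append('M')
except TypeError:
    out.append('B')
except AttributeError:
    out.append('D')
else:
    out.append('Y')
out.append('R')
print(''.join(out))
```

Execution trace: 'W' (try body) → 'D' (except AttributeError) → 'R' (after the try/except). Output: WDR

Answer: WDR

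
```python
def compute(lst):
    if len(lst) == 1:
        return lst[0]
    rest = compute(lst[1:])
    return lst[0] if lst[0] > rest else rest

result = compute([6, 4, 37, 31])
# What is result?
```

Recursive max over [6, 4, 37, 31] = 37

Answer: 37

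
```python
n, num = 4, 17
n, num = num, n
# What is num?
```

Trace:
`n, num = 4, 17` → n = 4; num = 17
`n, num = num, n` → n = 17; num = 4
So num = 4

Answer: 4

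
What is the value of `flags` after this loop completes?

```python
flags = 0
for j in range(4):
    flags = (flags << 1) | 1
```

Build 4 consecutive 1-bits: 0b1111
`flags` takes the values: 0 → 1 → 3 → 7 → 15

Answer: 15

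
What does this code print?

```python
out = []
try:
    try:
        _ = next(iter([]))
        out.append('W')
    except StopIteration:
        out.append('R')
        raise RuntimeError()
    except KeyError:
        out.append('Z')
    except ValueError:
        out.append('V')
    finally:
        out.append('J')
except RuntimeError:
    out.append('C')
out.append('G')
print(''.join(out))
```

Execution trace: 'R' (inner except StopIteration) → 'J' (inner finally) → 'C' (outer except RuntimeError) → 'G' (after the try/except). Output: RJCG

Answer: RJCG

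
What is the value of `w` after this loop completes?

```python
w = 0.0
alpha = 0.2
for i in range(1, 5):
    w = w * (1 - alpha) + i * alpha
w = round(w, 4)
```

Moving average with lr=0.2
`w` takes the values: 0.0 → 0.2 → 0.56 → 1.048 → 1.6384

Answer: 1.6384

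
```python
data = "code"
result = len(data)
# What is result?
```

Trace:
`data = "code"` → data = 'code'
`result = len(data)` → result = 4
So result = 4

Answer: 4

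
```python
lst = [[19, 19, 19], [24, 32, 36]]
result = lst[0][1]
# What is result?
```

Trace:
`lst = [[19, 19, 19], [24, 32, 36]]` → lst = [[19, 19, 19], [24, 32, 36]]
`result = lst[0][1]` → result = 19
So result = 19

Answer: 19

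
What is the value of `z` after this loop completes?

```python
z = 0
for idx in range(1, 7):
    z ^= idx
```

XOR of 1 to 6
`z` takes the values: 0 → 1 → 3 → 0 → 4 → 1 → 7

Answer: 7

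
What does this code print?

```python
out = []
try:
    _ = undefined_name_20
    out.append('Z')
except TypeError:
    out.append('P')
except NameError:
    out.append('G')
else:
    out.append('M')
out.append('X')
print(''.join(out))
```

Execution trace: 'G' (except NameError) → 'X' (after the try/except). Output: GX

Answer: GX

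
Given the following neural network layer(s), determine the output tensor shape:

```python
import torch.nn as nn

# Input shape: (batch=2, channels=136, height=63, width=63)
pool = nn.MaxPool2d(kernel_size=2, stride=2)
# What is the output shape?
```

Input: (2, 136, 63, 63) -> Output: (2, 136, 31, 31)

Answer: (2, 136, 31, 31)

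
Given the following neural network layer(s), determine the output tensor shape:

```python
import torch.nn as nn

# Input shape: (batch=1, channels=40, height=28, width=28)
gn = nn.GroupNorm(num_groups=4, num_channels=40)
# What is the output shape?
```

Input: (1, 40, 28, 28) -> Output: (1, 40, 28, 28)

Answer: (1, 40, 28, 28)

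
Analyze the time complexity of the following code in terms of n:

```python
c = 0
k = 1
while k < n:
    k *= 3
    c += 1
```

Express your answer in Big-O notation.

Each loop level contributes: log n. Multiplying the contributions gives O(log n).

Answer: O(log n)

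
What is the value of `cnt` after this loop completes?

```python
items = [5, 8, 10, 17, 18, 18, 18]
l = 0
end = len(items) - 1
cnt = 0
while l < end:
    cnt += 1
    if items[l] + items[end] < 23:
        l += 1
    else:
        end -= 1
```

Steps to find pair summing to 23
`cnt` takes the values: 0 → 1 → 2 → 3 → 4 → 5 → 6

Answer: 6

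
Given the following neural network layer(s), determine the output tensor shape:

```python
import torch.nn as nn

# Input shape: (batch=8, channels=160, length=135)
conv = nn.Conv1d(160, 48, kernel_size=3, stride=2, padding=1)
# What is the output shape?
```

Input: (8, 160, 135) -> Output: (8, 48, 68)

Answer: (8, 48, 68)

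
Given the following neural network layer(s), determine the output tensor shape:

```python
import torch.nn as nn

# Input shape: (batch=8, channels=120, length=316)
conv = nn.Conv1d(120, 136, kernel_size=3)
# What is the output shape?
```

Input: (8, 120, 316) -> Output: (8, 136, 314)

Answer: (8, 136, 314)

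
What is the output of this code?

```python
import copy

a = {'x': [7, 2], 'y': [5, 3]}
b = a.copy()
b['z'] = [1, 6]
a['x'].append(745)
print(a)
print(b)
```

Key concept: shallow copy of dict with mutable values.
Step by step:
`a = {'x': [7, 2], 'y': [5, 3]}` → a = {'x': [7, 2], 'y': [5, 3]}
`b = a.copy()` → b = {'x': [7, 2], 'y': [5, 3]}
`b['z'] = [1, 6]` → b = {'x': [7, 2], 'y': [5, 3], 'z': [1, 6]}
`a['x'].append(745)` → a = {'x': [7, 2, 745], 'y': [5, 3]}; b = {'x': [7, 2, 745], 'y': [5, 3], 'z': [1, 6]}
`print(a)` → prints {'x': [7, 2, 745], 'y': [5, 3]}
`print(b)` → prints {'x': [7, 2, 745], 'y': [5, 3], 'z': [1, 6]}

Answer:
{'x': [7, 2, 745], 'y': [5, 3]}
{'x': [7, 2, 745], 'y': [5, 3], 'z': [1, 6]}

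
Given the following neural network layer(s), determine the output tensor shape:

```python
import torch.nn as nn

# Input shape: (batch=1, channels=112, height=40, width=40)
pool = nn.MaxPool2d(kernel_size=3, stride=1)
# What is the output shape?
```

Input: (1, 112, 40, 40) -> Output: (1, 112, 38, 38)

Answer: (1, 112, 38, 38)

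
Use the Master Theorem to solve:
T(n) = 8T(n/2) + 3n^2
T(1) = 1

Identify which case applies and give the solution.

a=8, b=2, f(n)=3n^2. log_2(8) = 3. Since c=2 < 3, Case 1 applies: T(n) = Θ(n^log_b(a)) = O(n^3).

Answer: O(n^3) - Case 1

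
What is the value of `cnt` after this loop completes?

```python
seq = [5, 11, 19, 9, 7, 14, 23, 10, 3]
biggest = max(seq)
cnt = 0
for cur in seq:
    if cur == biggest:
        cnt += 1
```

Count of max value 23 in [5, 11, 19, 9, 7, 14, 23, 10, 3]
`cnt` takes the values: 0 → 1

Answer: 1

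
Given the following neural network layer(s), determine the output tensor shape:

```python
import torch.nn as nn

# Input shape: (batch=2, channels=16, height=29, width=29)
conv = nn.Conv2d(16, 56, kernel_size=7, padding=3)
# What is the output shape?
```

Input: (2, 16, 29, 29) -> Output: (2, 56, 29, 29)

Answer: (2, 56, 29, 29)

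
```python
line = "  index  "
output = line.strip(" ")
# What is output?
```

Trace:
`line = "  index  "` → line = '  index  '
`output = line.strip(" ")` → output = 'index'
So output = 'index'

Answer: 'index'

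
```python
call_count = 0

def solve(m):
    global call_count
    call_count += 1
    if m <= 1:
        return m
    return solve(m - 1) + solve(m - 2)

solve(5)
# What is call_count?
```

Calls(m) = 1 + Calls(m-1) + Calls(m-2); Calls(0)=Calls(1)=1. For m=5 this gives 15.

Answer: 15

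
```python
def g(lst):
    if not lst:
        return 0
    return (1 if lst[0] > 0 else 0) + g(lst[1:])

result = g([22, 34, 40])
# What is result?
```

Count of positive elements in [22, 34, 40] = 3

Answer: 3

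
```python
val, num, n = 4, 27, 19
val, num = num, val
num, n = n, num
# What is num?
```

Trace:
`val, num, n = 4, 27, 19` → val = 4; num = 27; n = 19
`val, num = num, val` → val = 27; num = 4
`num, n = n, num` → num = 19; n = 4
So num = 19

Answer: 19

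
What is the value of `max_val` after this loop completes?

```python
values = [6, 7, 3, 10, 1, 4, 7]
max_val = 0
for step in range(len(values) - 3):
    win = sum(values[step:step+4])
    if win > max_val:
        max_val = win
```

Max sum of 4-element window in [6, 7, 3, 10, 1, 4, 7]
`max_val` takes the values: 0 → 26

Answer: 26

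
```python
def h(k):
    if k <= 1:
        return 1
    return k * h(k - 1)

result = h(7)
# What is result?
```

h(7) = 7 * 6 * 5 * 4 * 3 * 2 * 1 = 5040

Answer: 5040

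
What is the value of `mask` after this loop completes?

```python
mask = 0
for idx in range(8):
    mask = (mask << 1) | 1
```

Build 8 consecutive 1-bits: 0b11111111
`mask` takes the values: 0 → 1 → 3 → 7 → 15 → 31 → 63 → 127 → 255

Answer: 255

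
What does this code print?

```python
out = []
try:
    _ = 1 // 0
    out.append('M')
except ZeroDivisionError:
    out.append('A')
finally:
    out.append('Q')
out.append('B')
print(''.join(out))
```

Execution trace: 'A' (except ZeroDivisionError) → 'Q' (finally) → 'B' (after the try/except). Output: AQB

Answer: AQB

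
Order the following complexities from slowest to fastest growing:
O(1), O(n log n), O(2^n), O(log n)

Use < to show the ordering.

Ordered by growth rate: O(1) < O(log n) < O(n log n) < O(2^n)

Answer: O(1) < O(log n) < O(n log n) < O(2^n)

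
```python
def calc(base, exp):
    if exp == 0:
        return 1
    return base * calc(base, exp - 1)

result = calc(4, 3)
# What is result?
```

calc(4, 3) = 4 * 4 * 4 = 64

Answer: 64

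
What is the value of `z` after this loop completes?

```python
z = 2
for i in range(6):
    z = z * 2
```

Multiply by 2, 6 times: 2 * 2^6 = 128
`z` takes the values: 2 → 4 → 8 → 16 → 32 → 64 → 128

Answer: 128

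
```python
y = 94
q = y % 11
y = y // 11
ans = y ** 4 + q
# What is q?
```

Trace:
`y = 94` → y = 94
`q = y % 11` → q = 6
`y = y // 11` → y = 8
`ans = y ** 4 + q` → ans = 4102
So q = 6

Answer: 6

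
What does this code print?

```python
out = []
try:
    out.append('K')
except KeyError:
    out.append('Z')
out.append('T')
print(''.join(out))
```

Execution trace: 'K' (try body, no exception) → 'T' (after the try/except). Output: KT

Answer: KT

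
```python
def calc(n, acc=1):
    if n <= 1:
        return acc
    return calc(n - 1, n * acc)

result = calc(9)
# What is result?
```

Accumulator trace (n, acc): (9, 1) -> (8, 9) -> (7, 72) -> (6, 504) -> (5, 3024) -> (4, 15120) -> (3, 60480) -> (2, 181440) -> (1, 362880) -> return 362880

Answer: 362880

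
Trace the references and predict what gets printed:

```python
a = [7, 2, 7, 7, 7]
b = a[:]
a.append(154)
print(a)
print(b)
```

Key concept: slice [:] creates copy.
Step by step:
`a = [7, 2, 7, 7, 7]` → a = [7, 2, 7, 7, 7]
`b = a[:]` → b = [7, 2, 7, 7, 7]
`a.append(154)` → a = [7, 2, 7, 7, 7, 154]
`print(a)` → prints [7, 2, 7, 7, 7, 154]
`print(b)` → prints [7, 2, 7, 7, 7]

Answer:
[7, 2, 7, 7, 7, 154]
[7, 2, 7, 7, 7]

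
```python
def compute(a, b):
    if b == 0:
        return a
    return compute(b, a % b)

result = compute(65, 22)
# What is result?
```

compute(65, 22) -> compute(22, 21) -> compute(21, 1) -> compute(1, 0) -> 1

Answer: 1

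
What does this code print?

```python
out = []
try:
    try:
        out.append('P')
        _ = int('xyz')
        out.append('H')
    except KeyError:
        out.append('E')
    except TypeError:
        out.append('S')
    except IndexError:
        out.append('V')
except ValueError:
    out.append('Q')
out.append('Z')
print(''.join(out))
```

Execution trace: 'P' (try body) → 'Q' (outer except ValueError) → 'Z' (after the try/except). Output: PQZ

Answer: PQZ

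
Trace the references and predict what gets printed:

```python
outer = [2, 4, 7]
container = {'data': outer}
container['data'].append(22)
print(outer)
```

Key concept: dict holds reference to list.
Step by step:
`outer = [2, 4, 7]` → outer = [2, 4, 7]
`container = {'data': outer}` → container = {'data': [2, 4, 7]}
`container['data'].append(22)` → outer = [2, 4, 7, 22]; container = {'data': [2, 4, 7, 22]}
`print(outer)` → prints [2, 4, 7, 22]

Answer: [2, 4, 7, 22]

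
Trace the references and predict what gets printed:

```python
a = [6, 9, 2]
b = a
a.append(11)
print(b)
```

Key concept: basic list aliasing.
Step by step:
`a = [6, 9, 2]` → a = [6, 9, 2]
`b = a` → b = [6, 9, 2] (same object as a)
`a.append(11)` → a = [6, 9, 2, 11] (same object as b); b = [6, 9, 2, 11] (same object as a)
`print(b)` → prints [6, 9, 2, 11]

Answer: [6, 9, 2, 11]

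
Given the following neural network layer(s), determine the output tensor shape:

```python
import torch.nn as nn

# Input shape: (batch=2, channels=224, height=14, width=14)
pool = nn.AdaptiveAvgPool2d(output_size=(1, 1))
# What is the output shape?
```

Input: (2, 224, 14, 14) -> Output: (2, 224, 1, 1)

Answer: (2, 224, 1, 1)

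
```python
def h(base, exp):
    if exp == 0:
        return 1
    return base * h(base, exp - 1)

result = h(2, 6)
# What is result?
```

h(2, 6) = 2 * 2 * 2 * 2 * 2 * 2 = 64

Answer: 64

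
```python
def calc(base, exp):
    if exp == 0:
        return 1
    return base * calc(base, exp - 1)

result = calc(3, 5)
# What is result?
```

calc(3, 5) = 3 * 3 * 3 * 3 * 3 = 243

Answer: 243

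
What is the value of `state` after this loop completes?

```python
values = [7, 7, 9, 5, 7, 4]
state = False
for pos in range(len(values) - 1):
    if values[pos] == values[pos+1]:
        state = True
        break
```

Check consecutive duplicates in [7, 7, 9, 5, 7, 4]
`state` takes the values: False → True

Answer: True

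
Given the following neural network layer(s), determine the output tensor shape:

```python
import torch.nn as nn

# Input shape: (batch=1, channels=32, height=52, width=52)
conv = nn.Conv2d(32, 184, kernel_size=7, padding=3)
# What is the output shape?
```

Input: (1, 32, 52, 52) -> Output: (1, 184, 52, 52)

Answer: (1, 184, 52, 52)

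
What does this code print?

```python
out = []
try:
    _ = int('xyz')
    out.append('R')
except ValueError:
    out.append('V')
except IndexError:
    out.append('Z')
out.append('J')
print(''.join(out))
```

Execution trace: 'V' (except ValueError) → 'J' (after the try/except). Output: VJ

Answer: VJ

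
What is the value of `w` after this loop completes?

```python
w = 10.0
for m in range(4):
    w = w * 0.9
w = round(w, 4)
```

Exponential decay: 10.0 * 0.9^4
`w` takes the values: 10.0 → 9.0 → 8.1 → 7.29 → 6.561

Answer: 6.561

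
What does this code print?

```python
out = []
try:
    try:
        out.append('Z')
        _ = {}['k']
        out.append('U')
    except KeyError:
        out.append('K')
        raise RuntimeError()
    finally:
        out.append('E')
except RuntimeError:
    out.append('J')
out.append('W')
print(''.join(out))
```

Execution trace: 'Z' (inner try body) → 'K' (inner except KeyError) → 'E' (inner finally) → 'J' (outer except RuntimeError) → 'W' (after the try/except). Output: ZKEJW

Answer: ZKEJW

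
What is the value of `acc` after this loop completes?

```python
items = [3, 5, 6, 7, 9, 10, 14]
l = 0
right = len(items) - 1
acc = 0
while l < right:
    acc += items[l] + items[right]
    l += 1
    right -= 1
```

Sum of pairs from ends
`acc` takes the values: 0 → 17 → 32 → 47

Answer: 47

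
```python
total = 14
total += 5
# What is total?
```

Trace:
`total = 14` → total = 14
`total += 5` → total = 19
So total = 19

Answer: 19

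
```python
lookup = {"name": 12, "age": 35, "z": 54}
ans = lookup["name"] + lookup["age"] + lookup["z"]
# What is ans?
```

Trace:
`lookup = {"name": 12, "age": 35, "z": 54}` → lookup = {'name': 12, 'age': 35, 'z': 54}
`ans = lookup["name"] + lookup["age"] + lookup["z"]` → ans = 101
So ans = 101

Answer: 101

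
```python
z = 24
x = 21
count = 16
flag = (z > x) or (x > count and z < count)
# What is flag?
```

Trace:
`z = 24` → z = 24
`x = 21` → x = 21
`count = 16` → count = 16
`flag = (z > x) or (x > count and z < count)` → flag = True
So flag = True

Answer: True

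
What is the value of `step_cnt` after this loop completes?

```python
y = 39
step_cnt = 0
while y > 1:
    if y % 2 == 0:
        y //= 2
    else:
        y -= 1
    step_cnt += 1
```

Steps to reduce 39 to 1
`step_cnt` takes the values: 0 → 1 → 2 → 3 → 4 → 5 → 6 → 7 → 8

Answer: 8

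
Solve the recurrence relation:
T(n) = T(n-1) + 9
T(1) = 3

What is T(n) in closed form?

Unrolling: T(n) = T(1) + 9·(n-1) = 3 + 9(n-1) = 9n - 6.

Answer: T(n) = 9n - 6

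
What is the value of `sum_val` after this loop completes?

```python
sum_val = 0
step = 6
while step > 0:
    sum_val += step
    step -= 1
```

Sum 6 down to 1
`sum_val` takes the values: 0 → 6 → 11 → 15 → 18 → 20 → 21

Answer: 21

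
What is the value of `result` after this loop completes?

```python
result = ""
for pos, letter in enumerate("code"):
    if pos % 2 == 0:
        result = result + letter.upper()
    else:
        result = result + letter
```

Uppercase even positions in 'code'
`result` takes the values: "" → "C" → "Co" → "CoD" → "CoDe"

Answer: "CoDe"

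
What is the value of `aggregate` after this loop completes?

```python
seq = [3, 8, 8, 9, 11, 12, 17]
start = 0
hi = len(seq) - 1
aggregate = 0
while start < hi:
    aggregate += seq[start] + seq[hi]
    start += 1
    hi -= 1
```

Sum of pairs from ends
`aggregate` takes the values: 0 → 20 → 40 → 59

Answer: 59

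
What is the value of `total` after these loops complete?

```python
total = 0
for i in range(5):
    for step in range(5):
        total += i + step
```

Sum of all i+step for i,step in 5x5
`total` takes the values: 0 → 1 → 3 → 6 → 10 → 11 → 13 → 16 → 20 → 25 → 27 → 30 → 34 → 39 → 45 → 48 → 52 → 57 → 63 → 70 → 74 → 79 → 85 → 92 → 100

Answer: 100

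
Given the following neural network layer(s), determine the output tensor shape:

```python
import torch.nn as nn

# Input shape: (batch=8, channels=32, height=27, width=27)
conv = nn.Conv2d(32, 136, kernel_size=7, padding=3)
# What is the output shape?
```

Input: (8, 32, 27, 27) -> Output: (8, 136, 27, 27)

Answer: (8, 136, 27, 27)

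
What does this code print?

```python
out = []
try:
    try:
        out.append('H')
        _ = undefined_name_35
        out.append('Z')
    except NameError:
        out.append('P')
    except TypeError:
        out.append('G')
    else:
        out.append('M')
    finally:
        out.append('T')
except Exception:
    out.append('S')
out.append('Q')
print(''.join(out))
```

Execution trace: 'H' (inner try body) → 'P' (inner except NameError) → 'T' (inner finally) → 'Q' (after the try/except). Output: HPTQ

Answer: HPTQ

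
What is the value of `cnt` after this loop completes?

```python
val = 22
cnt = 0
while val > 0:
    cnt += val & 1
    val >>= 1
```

Count set bits in 22 (binary: 0b10110)
`cnt` takes the values: 0 → 1 → 2 → 3

Answer: 3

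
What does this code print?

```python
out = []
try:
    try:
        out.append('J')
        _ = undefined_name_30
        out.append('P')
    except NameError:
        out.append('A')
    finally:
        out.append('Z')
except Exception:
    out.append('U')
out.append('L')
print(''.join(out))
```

Execution trace: 'J' (inner try body) → 'A' (inner except NameError) → 'Z' (inner finally) → 'L' (after the try/except). Output: JAZL

Answer: JAZL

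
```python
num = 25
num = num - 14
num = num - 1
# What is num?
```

Trace:
`num = 25` → num = 25
`num = num - 14` → num = 11
`num = num - 1` → num = 10
So num = 10

Answer: 10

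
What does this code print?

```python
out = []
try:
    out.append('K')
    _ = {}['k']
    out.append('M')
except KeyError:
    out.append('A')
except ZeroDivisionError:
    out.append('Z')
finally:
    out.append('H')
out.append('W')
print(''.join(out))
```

Execution trace: 'K' (try body) → 'A' (except KeyError) → 'H' (finally) → 'W' (after the try/except). Output: KAHW

Answer: KAHW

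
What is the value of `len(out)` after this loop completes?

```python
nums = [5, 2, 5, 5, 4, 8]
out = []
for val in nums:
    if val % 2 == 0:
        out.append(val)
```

Count even numbers in [5, 2, 5, 5, 4, 8]
`out` takes the values: [] → [2] → [2, 4] → [2, 4, 8]
So `len(out)` = 3

Answer: 3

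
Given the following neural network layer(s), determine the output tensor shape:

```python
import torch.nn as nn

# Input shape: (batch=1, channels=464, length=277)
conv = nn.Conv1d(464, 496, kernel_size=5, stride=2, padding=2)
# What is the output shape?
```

Input: (1, 464, 277) -> Output: (1, 496, 139)

Answer: (1, 496, 139)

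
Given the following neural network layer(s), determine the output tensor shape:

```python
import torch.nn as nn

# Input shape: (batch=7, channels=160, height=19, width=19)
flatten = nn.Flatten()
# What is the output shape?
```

Input: (7, 160, 19, 19) -> Output: (7, 57760)

Answer: (7, 57760)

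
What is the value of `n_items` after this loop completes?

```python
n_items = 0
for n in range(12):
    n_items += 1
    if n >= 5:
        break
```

Loop breaks when n reaches 5, n_items is 6
`n_items` takes the values: 0 → 1 → 2 → 3 → 4 → 5 → 6

Answer: 6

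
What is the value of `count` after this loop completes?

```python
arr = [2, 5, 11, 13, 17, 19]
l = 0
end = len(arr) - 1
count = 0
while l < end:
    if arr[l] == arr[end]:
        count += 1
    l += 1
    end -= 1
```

Count matching pairs from ends
`count` takes the values: 0

Answer: 0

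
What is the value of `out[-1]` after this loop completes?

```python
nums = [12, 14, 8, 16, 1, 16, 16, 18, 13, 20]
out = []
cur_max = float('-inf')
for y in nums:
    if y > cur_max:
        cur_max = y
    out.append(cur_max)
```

Running max ends at 20
`out` takes the values: [] → [12] → [12, 14] → [12, 14, 14] → [12, 14, 14, 16] → [12, 14, 14, 16, 16] → [12, 14, 14, 16, 16, 16] → [12, 14, 14, 16, 16, 16, 16] → [12, 14, 14, 16, 16, 16, 16, 18] → [12, 14, 14, 16, 16, 16, 16, 18, 18] → [12, 14, 14, 16, 16, 16, 16, 18, 18, 20]
So `out[-1]` = 20

Answer: 20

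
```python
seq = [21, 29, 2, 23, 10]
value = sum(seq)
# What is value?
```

Trace:
`seq = [21, 29, 2, 23, 10]` → seq = [21, 29, 2, 23, 10]
`value = sum(seq)` → value = 85
So value = 85

Answer: 85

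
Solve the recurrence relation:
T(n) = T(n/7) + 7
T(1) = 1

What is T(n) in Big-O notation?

Each step divides n by 7 and adds 7. After log_7(n) steps we reach T(1)=1. So T(n) = 7·log_7(n) + 1 = O(log n).

Answer: O(log n)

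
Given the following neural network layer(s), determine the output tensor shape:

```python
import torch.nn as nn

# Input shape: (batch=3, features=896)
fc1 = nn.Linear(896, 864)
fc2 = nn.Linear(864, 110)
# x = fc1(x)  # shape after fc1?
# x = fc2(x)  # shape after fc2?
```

Input: (3, 896) -> after fc1: (3, 864) -> Output: (3, 110)

Answer: (3, 110)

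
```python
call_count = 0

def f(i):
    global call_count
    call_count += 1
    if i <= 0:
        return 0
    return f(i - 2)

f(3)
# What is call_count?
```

Linear recursion stepping by 2: 3 calls from i=3 down to ≤0.

Answer: 3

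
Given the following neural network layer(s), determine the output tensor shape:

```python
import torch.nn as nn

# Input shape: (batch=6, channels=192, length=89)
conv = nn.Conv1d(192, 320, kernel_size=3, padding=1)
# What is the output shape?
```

Input: (6, 192, 89) -> Output: (6, 320, 89)

Answer: (6, 320, 89)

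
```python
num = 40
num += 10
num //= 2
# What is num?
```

Trace:
`num = 40` → num = 40
`num += 10` → num = 50
`num //= 2` → num = 25
So num = 25

Answer: 25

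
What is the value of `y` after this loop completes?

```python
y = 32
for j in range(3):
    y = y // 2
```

Halve 3 times: 32 // 2^3 = 4
`y` takes the values: 32 → 16 → 8 → 4

Answer: 4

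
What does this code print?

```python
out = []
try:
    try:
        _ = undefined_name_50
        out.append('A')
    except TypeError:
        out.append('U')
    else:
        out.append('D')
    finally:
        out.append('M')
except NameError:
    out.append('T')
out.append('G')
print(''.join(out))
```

Execution trace: 'M' (finally) → 'T' (outer except NameError) → 'G' (after the try/except). Output: MTG

Answer: MTG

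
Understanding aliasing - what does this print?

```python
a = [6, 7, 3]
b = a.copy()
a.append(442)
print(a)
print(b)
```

Key concept: list.copy() creates independent copy.
Step by step:
`a = [6, 7, 3]` → a = [6, 7, 3]
`b = a.copy()` → b = [6, 7, 3]
`a.append(442)` → a = [6, 7, 3, 442]
`print(a)` → prints [6, 7, 3, 442]
`print(b)` → prints [6, 7, 3]

Answer:
[6, 7, 3, 442]
[6, 7, 3]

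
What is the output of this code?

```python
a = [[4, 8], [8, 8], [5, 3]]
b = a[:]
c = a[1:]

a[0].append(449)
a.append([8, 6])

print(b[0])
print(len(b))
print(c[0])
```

Key concept: slice with nested mutation.
Step by step:
`a = [[4, 8], [8, 8], [5, 3]]` → a = [[4, 8], [8, 8], [5, 3]]
`b = a[:]` → b = [[4, 8], [8, 8], [5, 3]]
`c = a[1:]` → c = [[8, 8], [5, 3]]
`a[0].append(449)` → a = [[4, 8, 449], [8, 8], [5, 3]]; b = [[4, 8, 449], [8, 8], [5, 3]]
`a.append([8, 6])` → a = [[4, 8, 449], [8, 8], [5, 3], [8, 6]]
`print(b[0])` → prints [4, 8, 449]
`print(len(b))` → prints 3
`print(c[0])` → prints [8, 8]

Answer:
[4, 8, 449]
3
[8, 8]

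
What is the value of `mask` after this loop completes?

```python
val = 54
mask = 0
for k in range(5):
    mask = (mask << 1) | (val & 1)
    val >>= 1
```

Reverse lowest 5 bits of 54
`mask` takes the values: 0 → 1 → 3 → 6 → 13

Answer: 13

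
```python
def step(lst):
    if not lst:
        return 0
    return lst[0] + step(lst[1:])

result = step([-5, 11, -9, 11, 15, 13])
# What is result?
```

(-5) + 11 + (-9) + 11 + 15 + 13 + 0 = 36

Answer: 36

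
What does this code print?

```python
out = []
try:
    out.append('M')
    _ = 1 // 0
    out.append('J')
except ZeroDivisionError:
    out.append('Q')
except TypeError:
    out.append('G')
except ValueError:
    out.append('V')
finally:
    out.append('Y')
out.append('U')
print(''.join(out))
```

Execution trace: 'M' (try body) → 'Q' (except ZeroDivisionError) → 'Y' (finally) → 'U' (after the try/except). Output: MQYU

Answer: MQYU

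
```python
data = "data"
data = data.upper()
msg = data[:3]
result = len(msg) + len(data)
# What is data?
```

Trace:
`data = "data"` → data = 'data'
`data = data.upper()` → data = 'DATA'
`msg = data[:3]` → msg = 'DAT'
`result = len(msg) + len(data)` → result = 7
So data = 'DATA'

Answer: 'DATA'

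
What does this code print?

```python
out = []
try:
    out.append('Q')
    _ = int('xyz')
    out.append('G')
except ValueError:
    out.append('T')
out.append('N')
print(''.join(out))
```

Execution trace: 'Q' (try body) → 'T' (except ValueError) → 'N' (after the try/except). Output: QTN

Answer: QTN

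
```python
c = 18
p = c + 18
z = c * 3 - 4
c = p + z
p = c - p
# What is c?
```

Trace:
`c = 18` → c = 18
`p = c + 18` → p = 36
`z = c * 3 - 4` → z = 50
`c = p + z` → c = 86
`p = c - p` → p = 50
So c = 86

Answer: 86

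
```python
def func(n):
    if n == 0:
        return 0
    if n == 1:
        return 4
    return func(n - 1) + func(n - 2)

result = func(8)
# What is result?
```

Build up from base cases: func(0)=0, func(1)=4, func(2)=4, func(3)=8, func(4)=12, func(5)=20, func(6)=32, ..., func(8)=84

Answer: 84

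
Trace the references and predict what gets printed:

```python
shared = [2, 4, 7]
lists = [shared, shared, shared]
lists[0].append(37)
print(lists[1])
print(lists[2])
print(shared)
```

Key concept: list of same reference.
Step by step:
`shared = [2, 4, 7]` → shared = [2, 4, 7]
`lists = [shared, shared, shared]` → lists = [[2, 4, 7], [2, 4, 7], [2, 4, 7]]
`lists[0].append(37)` → shared = [2, 4, 7, 37]; lists = [[2, 4, 7, 37], [2, 4, 7, 37], [2, 4, 7, 37]]
`print(lists[1])` → prints [2, 4, 7, 37]
`print(lists[2])` → prints [2, 4, 7, 37]
`print(shared)` → prints [2, 4, 7, 37]

Answer:
[2, 4, 7, 37]
[2, 4, 7, 37]
[2, 4, 7, 37]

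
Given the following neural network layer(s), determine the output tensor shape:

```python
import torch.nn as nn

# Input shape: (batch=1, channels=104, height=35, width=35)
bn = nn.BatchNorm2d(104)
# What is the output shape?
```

Input: (1, 104, 35, 35) -> Output: (1, 104, 35, 35)

Answer: (1, 104, 35, 35)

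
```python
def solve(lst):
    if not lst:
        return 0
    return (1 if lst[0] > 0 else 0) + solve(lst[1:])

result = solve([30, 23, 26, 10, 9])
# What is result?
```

Count of positive elements in [30, 23, 26, 10, 9] = 5

Answer: 5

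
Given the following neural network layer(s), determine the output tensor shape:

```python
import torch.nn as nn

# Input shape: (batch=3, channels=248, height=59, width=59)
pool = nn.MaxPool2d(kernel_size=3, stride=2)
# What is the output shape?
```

Input: (3, 248, 59, 59) -> Output: (3, 248, 29, 29)

Answer: (3, 248, 29, 29)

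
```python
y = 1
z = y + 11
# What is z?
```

Trace:
`y = 1` → y = 1
`z = y + 11` → z = 12
So z = 12

Answer: 12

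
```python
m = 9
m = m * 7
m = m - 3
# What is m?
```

Trace:
`m = 9` → m = 9
`m = m * 7` → m = 63
`m = m - 3` → m = 60
So m = 60

Answer: 60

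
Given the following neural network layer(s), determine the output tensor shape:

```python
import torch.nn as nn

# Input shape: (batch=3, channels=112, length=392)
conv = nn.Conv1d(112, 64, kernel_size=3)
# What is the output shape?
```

Input: (3, 112, 392) -> Output: (3, 64, 390)

Answer: (3, 64, 390)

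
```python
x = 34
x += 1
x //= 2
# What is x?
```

Trace:
`x = 34` → x = 34
`x += 1` → x = 35
`x //= 2` → x = 17
So x = 17

Answer: 17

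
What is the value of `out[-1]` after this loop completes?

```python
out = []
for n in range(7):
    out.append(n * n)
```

Last element of squares 0 to 6
`out` takes the values: [] → [0] → [0, 1] → [0, 1, 4] → [0, 1, 4, 9] → [0, 1, 4, 9, 16] → [0, 1, 4, 9, 16, 25] → [0, 1, 4, 9, 16, 25, 36]
So `out[-1]` = 36

Answer: 36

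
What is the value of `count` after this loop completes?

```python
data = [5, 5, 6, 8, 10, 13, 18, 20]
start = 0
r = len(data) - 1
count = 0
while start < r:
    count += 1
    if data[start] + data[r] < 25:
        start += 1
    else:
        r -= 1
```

Steps to find pair summing to 25
`count` takes the values: 0 → 1 → 2 → 3 → 4 → 5 → 6 → 7

Answer: 7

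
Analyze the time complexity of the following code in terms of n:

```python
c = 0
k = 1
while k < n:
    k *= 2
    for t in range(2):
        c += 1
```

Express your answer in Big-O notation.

Each loop level contributes: log n × 1. Multiplying the contributions gives O(log n).

Answer: O(log n)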